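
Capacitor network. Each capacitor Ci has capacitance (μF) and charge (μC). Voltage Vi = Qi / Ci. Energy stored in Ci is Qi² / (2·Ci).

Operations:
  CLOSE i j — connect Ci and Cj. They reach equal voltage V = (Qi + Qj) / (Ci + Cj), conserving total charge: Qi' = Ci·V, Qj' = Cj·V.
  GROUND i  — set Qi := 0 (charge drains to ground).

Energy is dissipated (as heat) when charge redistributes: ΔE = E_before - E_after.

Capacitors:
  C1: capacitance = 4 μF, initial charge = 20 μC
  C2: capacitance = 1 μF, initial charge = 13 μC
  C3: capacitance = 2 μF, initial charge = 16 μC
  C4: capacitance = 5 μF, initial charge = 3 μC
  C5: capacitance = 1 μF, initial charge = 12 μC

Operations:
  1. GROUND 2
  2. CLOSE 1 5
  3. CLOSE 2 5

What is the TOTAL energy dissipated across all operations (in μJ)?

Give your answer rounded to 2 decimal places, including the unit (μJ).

Answer: 114.34 μJ

Derivation:
Initial: C1(4μF, Q=20μC, V=5.00V), C2(1μF, Q=13μC, V=13.00V), C3(2μF, Q=16μC, V=8.00V), C4(5μF, Q=3μC, V=0.60V), C5(1μF, Q=12μC, V=12.00V)
Op 1: GROUND 2: Q2=0; energy lost=84.500
Op 2: CLOSE 1-5: Q_total=32.00, C_total=5.00, V=6.40; Q1=25.60, Q5=6.40; dissipated=19.600
Op 3: CLOSE 2-5: Q_total=6.40, C_total=2.00, V=3.20; Q2=3.20, Q5=3.20; dissipated=10.240
Total dissipated: 114.340 μJ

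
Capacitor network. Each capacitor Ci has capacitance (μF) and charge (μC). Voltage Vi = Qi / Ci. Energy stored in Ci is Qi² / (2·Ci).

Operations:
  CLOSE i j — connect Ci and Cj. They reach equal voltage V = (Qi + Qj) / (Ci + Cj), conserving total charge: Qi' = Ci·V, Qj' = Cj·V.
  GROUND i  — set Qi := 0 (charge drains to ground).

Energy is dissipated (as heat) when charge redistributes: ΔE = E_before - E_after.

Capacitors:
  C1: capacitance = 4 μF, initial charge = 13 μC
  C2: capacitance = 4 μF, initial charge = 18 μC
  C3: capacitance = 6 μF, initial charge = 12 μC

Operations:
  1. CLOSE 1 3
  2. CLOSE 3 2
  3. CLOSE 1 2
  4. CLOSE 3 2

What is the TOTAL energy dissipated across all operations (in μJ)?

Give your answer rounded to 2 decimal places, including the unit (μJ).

Answer: 7.51 μJ

Derivation:
Initial: C1(4μF, Q=13μC, V=3.25V), C2(4μF, Q=18μC, V=4.50V), C3(6μF, Q=12μC, V=2.00V)
Op 1: CLOSE 1-3: Q_total=25.00, C_total=10.00, V=2.50; Q1=10.00, Q3=15.00; dissipated=1.875
Op 2: CLOSE 3-2: Q_total=33.00, C_total=10.00, V=3.30; Q3=19.80, Q2=13.20; dissipated=4.800
Op 3: CLOSE 1-2: Q_total=23.20, C_total=8.00, V=2.90; Q1=11.60, Q2=11.60; dissipated=0.640
Op 4: CLOSE 3-2: Q_total=31.40, C_total=10.00, V=3.14; Q3=18.84, Q2=12.56; dissipated=0.192
Total dissipated: 7.507 μJ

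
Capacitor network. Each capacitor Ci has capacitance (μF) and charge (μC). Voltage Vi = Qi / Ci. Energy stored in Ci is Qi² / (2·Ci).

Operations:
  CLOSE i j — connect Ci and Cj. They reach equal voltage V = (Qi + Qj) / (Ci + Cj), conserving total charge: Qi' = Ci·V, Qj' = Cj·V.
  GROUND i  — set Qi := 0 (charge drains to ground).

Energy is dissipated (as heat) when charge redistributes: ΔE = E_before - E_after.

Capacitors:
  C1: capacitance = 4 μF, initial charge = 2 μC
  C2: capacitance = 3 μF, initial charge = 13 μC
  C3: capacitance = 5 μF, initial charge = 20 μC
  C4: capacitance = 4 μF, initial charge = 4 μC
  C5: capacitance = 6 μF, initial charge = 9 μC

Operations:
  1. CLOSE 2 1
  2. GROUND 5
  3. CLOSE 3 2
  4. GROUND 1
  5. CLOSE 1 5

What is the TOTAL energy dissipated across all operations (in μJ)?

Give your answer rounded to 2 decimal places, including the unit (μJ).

Initial: C1(4μF, Q=2μC, V=0.50V), C2(3μF, Q=13μC, V=4.33V), C3(5μF, Q=20μC, V=4.00V), C4(4μF, Q=4μC, V=1.00V), C5(6μF, Q=9μC, V=1.50V)
Op 1: CLOSE 2-1: Q_total=15.00, C_total=7.00, V=2.14; Q2=6.43, Q1=8.57; dissipated=12.595
Op 2: GROUND 5: Q5=0; energy lost=6.750
Op 3: CLOSE 3-2: Q_total=26.43, C_total=8.00, V=3.30; Q3=16.52, Q2=9.91; dissipated=3.233
Op 4: GROUND 1: Q1=0; energy lost=9.184
Op 5: CLOSE 1-5: Q_total=0.00, C_total=10.00, V=0.00; Q1=0.00, Q5=0.00; dissipated=0.000
Total dissipated: 31.762 μJ

Answer: 31.76 μJ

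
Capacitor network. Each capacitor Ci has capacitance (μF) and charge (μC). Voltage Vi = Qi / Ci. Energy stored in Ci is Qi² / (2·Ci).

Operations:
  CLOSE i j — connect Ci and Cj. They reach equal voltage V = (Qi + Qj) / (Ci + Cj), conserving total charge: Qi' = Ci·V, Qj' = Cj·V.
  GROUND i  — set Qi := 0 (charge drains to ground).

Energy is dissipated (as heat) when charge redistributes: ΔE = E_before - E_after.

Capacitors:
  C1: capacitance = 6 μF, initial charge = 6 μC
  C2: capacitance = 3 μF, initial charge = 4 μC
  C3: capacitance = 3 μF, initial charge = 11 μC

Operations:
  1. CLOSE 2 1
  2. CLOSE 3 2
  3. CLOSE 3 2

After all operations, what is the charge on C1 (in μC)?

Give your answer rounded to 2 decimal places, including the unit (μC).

Initial: C1(6μF, Q=6μC, V=1.00V), C2(3μF, Q=4μC, V=1.33V), C3(3μF, Q=11μC, V=3.67V)
Op 1: CLOSE 2-1: Q_total=10.00, C_total=9.00, V=1.11; Q2=3.33, Q1=6.67; dissipated=0.111
Op 2: CLOSE 3-2: Q_total=14.33, C_total=6.00, V=2.39; Q3=7.17, Q2=7.17; dissipated=4.898
Op 3: CLOSE 3-2: Q_total=14.33, C_total=6.00, V=2.39; Q3=7.17, Q2=7.17; dissipated=0.000
Final charges: Q1=6.67, Q2=7.17, Q3=7.17

Answer: 6.67 μC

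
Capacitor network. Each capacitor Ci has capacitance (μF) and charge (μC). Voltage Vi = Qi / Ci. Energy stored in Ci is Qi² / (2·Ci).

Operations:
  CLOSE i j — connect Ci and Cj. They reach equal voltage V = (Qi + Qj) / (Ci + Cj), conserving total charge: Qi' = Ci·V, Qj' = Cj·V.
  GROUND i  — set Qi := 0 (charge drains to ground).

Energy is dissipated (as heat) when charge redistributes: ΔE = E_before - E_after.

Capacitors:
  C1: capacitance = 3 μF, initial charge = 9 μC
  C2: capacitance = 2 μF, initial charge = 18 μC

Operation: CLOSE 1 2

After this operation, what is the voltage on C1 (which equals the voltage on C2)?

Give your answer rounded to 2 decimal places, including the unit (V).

Initial: C1(3μF, Q=9μC, V=3.00V), C2(2μF, Q=18μC, V=9.00V)
Op 1: CLOSE 1-2: Q_total=27.00, C_total=5.00, V=5.40; Q1=16.20, Q2=10.80; dissipated=21.600

Answer: 5.40 V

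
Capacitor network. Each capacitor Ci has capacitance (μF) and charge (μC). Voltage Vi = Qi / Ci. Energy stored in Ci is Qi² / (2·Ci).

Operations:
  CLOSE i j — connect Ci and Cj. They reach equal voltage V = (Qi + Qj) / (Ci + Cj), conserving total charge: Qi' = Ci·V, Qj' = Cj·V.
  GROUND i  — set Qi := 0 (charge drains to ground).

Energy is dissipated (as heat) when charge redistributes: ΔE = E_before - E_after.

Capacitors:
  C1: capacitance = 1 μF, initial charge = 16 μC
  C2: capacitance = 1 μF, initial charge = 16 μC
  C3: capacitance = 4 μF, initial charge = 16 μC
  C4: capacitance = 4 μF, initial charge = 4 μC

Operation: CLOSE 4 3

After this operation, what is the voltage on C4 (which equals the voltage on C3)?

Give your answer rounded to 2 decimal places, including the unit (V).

Answer: 2.50 V

Derivation:
Initial: C1(1μF, Q=16μC, V=16.00V), C2(1μF, Q=16μC, V=16.00V), C3(4μF, Q=16μC, V=4.00V), C4(4μF, Q=4μC, V=1.00V)
Op 1: CLOSE 4-3: Q_total=20.00, C_total=8.00, V=2.50; Q4=10.00, Q3=10.00; dissipated=9.000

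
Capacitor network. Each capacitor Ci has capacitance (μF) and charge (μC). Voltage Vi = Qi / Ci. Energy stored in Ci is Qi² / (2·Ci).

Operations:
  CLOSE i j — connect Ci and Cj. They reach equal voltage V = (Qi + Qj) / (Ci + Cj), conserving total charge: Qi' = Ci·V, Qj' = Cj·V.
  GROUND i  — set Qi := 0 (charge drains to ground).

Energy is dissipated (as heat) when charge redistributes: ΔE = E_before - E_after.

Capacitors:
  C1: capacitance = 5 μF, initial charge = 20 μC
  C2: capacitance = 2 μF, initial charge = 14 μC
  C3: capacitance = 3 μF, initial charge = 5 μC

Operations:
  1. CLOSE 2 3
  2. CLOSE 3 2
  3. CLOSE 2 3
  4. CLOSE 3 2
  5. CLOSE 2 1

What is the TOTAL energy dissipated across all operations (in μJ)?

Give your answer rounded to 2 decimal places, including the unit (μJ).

Initial: C1(5μF, Q=20μC, V=4.00V), C2(2μF, Q=14μC, V=7.00V), C3(3μF, Q=5μC, V=1.67V)
Op 1: CLOSE 2-3: Q_total=19.00, C_total=5.00, V=3.80; Q2=7.60, Q3=11.40; dissipated=17.067
Op 2: CLOSE 3-2: Q_total=19.00, C_total=5.00, V=3.80; Q3=11.40, Q2=7.60; dissipated=0.000
Op 3: CLOSE 2-3: Q_total=19.00, C_total=5.00, V=3.80; Q2=7.60, Q3=11.40; dissipated=0.000
Op 4: CLOSE 3-2: Q_total=19.00, C_total=5.00, V=3.80; Q3=11.40, Q2=7.60; dissipated=0.000
Op 5: CLOSE 2-1: Q_total=27.60, C_total=7.00, V=3.94; Q2=7.89, Q1=19.71; dissipated=0.029
Total dissipated: 17.095 μJ

Answer: 17.10 μJ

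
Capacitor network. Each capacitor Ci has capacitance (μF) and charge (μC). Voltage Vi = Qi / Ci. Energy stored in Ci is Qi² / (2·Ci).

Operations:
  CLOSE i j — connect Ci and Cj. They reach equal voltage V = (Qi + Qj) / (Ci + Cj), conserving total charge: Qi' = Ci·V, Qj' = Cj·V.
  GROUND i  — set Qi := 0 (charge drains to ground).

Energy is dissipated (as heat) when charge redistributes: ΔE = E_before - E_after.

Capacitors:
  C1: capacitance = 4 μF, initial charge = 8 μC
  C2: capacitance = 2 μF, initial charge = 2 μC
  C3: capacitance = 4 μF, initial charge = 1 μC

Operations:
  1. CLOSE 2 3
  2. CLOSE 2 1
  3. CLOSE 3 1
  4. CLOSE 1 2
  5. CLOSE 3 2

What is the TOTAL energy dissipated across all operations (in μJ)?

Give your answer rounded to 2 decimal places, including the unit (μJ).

Initial: C1(4μF, Q=8μC, V=2.00V), C2(2μF, Q=2μC, V=1.00V), C3(4μF, Q=1μC, V=0.25V)
Op 1: CLOSE 2-3: Q_total=3.00, C_total=6.00, V=0.50; Q2=1.00, Q3=2.00; dissipated=0.375
Op 2: CLOSE 2-1: Q_total=9.00, C_total=6.00, V=1.50; Q2=3.00, Q1=6.00; dissipated=1.500
Op 3: CLOSE 3-1: Q_total=8.00, C_total=8.00, V=1.00; Q3=4.00, Q1=4.00; dissipated=1.000
Op 4: CLOSE 1-2: Q_total=7.00, C_total=6.00, V=1.17; Q1=4.67, Q2=2.33; dissipated=0.167
Op 5: CLOSE 3-2: Q_total=6.33, C_total=6.00, V=1.06; Q3=4.22, Q2=2.11; dissipated=0.019
Total dissipated: 3.060 μJ

Answer: 3.06 μJ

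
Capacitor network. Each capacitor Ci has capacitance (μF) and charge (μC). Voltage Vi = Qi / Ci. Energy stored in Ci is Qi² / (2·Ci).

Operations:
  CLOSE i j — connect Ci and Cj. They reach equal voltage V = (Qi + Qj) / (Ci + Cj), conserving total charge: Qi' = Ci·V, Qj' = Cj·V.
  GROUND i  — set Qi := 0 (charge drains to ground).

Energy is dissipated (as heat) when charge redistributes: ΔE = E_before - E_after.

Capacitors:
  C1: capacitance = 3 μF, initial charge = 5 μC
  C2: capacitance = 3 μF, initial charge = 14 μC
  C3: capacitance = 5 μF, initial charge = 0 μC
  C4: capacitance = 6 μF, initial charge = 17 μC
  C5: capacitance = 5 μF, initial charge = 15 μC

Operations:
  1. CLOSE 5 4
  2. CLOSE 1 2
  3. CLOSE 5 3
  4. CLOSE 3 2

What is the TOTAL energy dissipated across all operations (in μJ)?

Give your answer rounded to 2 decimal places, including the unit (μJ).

Initial: C1(3μF, Q=5μC, V=1.67V), C2(3μF, Q=14μC, V=4.67V), C3(5μF, Q=0μC, V=0.00V), C4(6μF, Q=17μC, V=2.83V), C5(5μF, Q=15μC, V=3.00V)
Op 1: CLOSE 5-4: Q_total=32.00, C_total=11.00, V=2.91; Q5=14.55, Q4=17.45; dissipated=0.038
Op 2: CLOSE 1-2: Q_total=19.00, C_total=6.00, V=3.17; Q1=9.50, Q2=9.50; dissipated=6.750
Op 3: CLOSE 5-3: Q_total=14.55, C_total=10.00, V=1.45; Q5=7.27, Q3=7.27; dissipated=10.579
Op 4: CLOSE 3-2: Q_total=16.77, C_total=8.00, V=2.10; Q3=10.48, Q2=6.29; dissipated=2.748
Total dissipated: 20.115 μJ

Answer: 20.11 μJ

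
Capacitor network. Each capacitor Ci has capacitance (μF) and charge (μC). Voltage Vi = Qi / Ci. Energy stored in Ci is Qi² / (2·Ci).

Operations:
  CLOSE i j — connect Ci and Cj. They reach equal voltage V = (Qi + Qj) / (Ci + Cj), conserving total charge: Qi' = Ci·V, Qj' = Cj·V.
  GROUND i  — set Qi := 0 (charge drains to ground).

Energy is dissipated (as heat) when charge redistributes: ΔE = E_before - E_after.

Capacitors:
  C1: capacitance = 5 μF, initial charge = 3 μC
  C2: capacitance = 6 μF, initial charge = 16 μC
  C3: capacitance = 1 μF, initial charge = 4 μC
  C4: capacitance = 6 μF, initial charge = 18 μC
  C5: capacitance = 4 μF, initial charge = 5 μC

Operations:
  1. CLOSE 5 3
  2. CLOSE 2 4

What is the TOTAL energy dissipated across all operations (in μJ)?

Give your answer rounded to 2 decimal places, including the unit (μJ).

Initial: C1(5μF, Q=3μC, V=0.60V), C2(6μF, Q=16μC, V=2.67V), C3(1μF, Q=4μC, V=4.00V), C4(6μF, Q=18μC, V=3.00V), C5(4μF, Q=5μC, V=1.25V)
Op 1: CLOSE 5-3: Q_total=9.00, C_total=5.00, V=1.80; Q5=7.20, Q3=1.80; dissipated=3.025
Op 2: CLOSE 2-4: Q_total=34.00, C_total=12.00, V=2.83; Q2=17.00, Q4=17.00; dissipated=0.167
Total dissipated: 3.192 μJ

Answer: 3.19 μJ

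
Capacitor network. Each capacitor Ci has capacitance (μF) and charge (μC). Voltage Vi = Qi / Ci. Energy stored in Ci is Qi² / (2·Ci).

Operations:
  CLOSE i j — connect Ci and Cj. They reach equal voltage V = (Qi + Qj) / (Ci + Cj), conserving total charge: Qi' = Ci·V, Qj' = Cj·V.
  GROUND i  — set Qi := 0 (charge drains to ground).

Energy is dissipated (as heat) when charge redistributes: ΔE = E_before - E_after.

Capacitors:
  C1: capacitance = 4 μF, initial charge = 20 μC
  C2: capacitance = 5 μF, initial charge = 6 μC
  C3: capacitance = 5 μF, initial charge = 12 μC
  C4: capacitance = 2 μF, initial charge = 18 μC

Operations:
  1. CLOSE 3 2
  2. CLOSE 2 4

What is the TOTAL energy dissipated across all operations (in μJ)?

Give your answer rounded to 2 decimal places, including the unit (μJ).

Answer: 38.83 μJ

Derivation:
Initial: C1(4μF, Q=20μC, V=5.00V), C2(5μF, Q=6μC, V=1.20V), C3(5μF, Q=12μC, V=2.40V), C4(2μF, Q=18μC, V=9.00V)
Op 1: CLOSE 3-2: Q_total=18.00, C_total=10.00, V=1.80; Q3=9.00, Q2=9.00; dissipated=1.800
Op 2: CLOSE 2-4: Q_total=27.00, C_total=7.00, V=3.86; Q2=19.29, Q4=7.71; dissipated=37.029
Total dissipated: 38.829 μJ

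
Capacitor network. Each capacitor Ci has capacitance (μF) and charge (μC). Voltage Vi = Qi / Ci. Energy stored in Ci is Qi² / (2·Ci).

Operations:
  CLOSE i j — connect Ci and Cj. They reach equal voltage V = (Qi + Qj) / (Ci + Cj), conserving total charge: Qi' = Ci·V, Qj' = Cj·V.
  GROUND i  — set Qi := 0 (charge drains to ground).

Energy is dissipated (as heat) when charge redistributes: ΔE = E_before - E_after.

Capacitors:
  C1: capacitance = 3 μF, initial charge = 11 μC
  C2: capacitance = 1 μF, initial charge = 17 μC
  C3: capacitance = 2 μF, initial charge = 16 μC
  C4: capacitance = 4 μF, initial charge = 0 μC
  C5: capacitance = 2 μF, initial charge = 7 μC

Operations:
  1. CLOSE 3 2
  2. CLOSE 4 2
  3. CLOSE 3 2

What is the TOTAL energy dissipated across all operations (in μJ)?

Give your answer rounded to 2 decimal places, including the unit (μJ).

Initial: C1(3μF, Q=11μC, V=3.67V), C2(1μF, Q=17μC, V=17.00V), C3(2μF, Q=16μC, V=8.00V), C4(4μF, Q=0μC, V=0.00V), C5(2μF, Q=7μC, V=3.50V)
Op 1: CLOSE 3-2: Q_total=33.00, C_total=3.00, V=11.00; Q3=22.00, Q2=11.00; dissipated=27.000
Op 2: CLOSE 4-2: Q_total=11.00, C_total=5.00, V=2.20; Q4=8.80, Q2=2.20; dissipated=48.400
Op 3: CLOSE 3-2: Q_total=24.20, C_total=3.00, V=8.07; Q3=16.13, Q2=8.07; dissipated=25.813
Total dissipated: 101.213 μJ

Answer: 101.21 μJ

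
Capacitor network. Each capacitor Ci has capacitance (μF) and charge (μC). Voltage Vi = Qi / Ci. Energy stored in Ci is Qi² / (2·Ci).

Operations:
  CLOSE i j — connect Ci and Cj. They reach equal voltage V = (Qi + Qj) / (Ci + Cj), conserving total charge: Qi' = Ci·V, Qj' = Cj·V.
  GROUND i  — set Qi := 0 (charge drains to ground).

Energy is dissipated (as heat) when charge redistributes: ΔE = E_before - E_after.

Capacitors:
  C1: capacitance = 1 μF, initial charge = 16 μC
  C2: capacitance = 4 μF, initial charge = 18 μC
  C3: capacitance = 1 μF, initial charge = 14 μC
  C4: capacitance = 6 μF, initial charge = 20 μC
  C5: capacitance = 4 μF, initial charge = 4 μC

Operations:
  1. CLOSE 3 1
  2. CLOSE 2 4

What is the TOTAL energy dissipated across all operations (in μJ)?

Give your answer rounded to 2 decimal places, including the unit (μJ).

Answer: 2.63 μJ

Derivation:
Initial: C1(1μF, Q=16μC, V=16.00V), C2(4μF, Q=18μC, V=4.50V), C3(1μF, Q=14μC, V=14.00V), C4(6μF, Q=20μC, V=3.33V), C5(4μF, Q=4μC, V=1.00V)
Op 1: CLOSE 3-1: Q_total=30.00, C_total=2.00, V=15.00; Q3=15.00, Q1=15.00; dissipated=1.000
Op 2: CLOSE 2-4: Q_total=38.00, C_total=10.00, V=3.80; Q2=15.20, Q4=22.80; dissipated=1.633
Total dissipated: 2.633 μJ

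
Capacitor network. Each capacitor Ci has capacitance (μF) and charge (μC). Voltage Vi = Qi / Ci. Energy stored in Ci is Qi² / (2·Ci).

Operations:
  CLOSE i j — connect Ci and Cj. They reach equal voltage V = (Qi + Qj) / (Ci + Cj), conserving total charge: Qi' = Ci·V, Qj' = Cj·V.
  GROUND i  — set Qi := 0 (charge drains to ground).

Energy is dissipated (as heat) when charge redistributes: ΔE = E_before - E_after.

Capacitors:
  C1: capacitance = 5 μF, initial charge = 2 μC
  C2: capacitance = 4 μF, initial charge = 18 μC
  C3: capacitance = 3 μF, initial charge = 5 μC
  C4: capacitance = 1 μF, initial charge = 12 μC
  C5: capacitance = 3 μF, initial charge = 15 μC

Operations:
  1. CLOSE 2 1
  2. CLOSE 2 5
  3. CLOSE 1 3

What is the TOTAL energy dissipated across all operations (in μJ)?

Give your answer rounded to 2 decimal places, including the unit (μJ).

Answer: 25.58 μJ

Derivation:
Initial: C1(5μF, Q=2μC, V=0.40V), C2(4μF, Q=18μC, V=4.50V), C3(3μF, Q=5μC, V=1.67V), C4(1μF, Q=12μC, V=12.00V), C5(3μF, Q=15μC, V=5.00V)
Op 1: CLOSE 2-1: Q_total=20.00, C_total=9.00, V=2.22; Q2=8.89, Q1=11.11; dissipated=18.678
Op 2: CLOSE 2-5: Q_total=23.89, C_total=7.00, V=3.41; Q2=13.65, Q5=10.24; dissipated=6.614
Op 3: CLOSE 1-3: Q_total=16.11, C_total=8.00, V=2.01; Q1=10.07, Q3=6.04; dissipated=0.289
Total dissipated: 25.581 μJ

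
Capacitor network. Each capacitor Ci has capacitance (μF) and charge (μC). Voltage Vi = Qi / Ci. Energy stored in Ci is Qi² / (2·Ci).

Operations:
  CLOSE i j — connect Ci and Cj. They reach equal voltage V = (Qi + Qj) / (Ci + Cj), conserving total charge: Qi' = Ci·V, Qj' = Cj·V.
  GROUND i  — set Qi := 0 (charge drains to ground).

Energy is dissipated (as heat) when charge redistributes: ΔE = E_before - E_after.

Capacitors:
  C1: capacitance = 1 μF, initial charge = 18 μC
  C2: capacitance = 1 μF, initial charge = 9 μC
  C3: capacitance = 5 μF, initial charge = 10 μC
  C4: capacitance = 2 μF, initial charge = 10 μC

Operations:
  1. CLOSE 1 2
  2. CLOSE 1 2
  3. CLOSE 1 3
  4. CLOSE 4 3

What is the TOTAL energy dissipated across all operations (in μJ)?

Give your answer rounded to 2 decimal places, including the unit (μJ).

Answer: 76.19 μJ

Derivation:
Initial: C1(1μF, Q=18μC, V=18.00V), C2(1μF, Q=9μC, V=9.00V), C3(5μF, Q=10μC, V=2.00V), C4(2μF, Q=10μC, V=5.00V)
Op 1: CLOSE 1-2: Q_total=27.00, C_total=2.00, V=13.50; Q1=13.50, Q2=13.50; dissipated=20.250
Op 2: CLOSE 1-2: Q_total=27.00, C_total=2.00, V=13.50; Q1=13.50, Q2=13.50; dissipated=0.000
Op 3: CLOSE 1-3: Q_total=23.50, C_total=6.00, V=3.92; Q1=3.92, Q3=19.58; dissipated=55.104
Op 4: CLOSE 4-3: Q_total=29.58, C_total=7.00, V=4.23; Q4=8.45, Q3=21.13; dissipated=0.838
Total dissipated: 76.192 μJ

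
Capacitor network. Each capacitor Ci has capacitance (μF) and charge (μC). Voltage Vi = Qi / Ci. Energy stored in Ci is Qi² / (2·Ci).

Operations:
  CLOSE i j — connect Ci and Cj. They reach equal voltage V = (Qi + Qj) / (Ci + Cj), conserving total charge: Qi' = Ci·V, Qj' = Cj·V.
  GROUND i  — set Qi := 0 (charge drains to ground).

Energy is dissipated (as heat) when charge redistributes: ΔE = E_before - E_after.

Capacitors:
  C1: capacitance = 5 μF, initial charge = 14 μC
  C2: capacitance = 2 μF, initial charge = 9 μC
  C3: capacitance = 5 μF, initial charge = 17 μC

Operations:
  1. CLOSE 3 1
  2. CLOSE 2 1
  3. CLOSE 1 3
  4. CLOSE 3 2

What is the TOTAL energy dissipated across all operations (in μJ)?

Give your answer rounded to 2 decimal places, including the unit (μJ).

Answer: 2.08 μJ

Derivation:
Initial: C1(5μF, Q=14μC, V=2.80V), C2(2μF, Q=9μC, V=4.50V), C3(5μF, Q=17μC, V=3.40V)
Op 1: CLOSE 3-1: Q_total=31.00, C_total=10.00, V=3.10; Q3=15.50, Q1=15.50; dissipated=0.450
Op 2: CLOSE 2-1: Q_total=24.50, C_total=7.00, V=3.50; Q2=7.00, Q1=17.50; dissipated=1.400
Op 3: CLOSE 1-3: Q_total=33.00, C_total=10.00, V=3.30; Q1=16.50, Q3=16.50; dissipated=0.200
Op 4: CLOSE 3-2: Q_total=23.50, C_total=7.00, V=3.36; Q3=16.79, Q2=6.71; dissipated=0.029
Total dissipated: 2.079 μJ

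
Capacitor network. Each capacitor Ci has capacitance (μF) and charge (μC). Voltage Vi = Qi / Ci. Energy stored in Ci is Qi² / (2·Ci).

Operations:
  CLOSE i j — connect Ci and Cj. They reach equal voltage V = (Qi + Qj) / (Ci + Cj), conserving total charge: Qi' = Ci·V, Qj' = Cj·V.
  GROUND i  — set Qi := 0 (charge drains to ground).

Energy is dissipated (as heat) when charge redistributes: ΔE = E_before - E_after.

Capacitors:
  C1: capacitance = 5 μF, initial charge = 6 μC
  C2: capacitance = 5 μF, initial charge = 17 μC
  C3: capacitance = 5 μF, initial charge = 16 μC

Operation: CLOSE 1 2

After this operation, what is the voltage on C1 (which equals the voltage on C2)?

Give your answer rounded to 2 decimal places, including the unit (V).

Initial: C1(5μF, Q=6μC, V=1.20V), C2(5μF, Q=17μC, V=3.40V), C3(5μF, Q=16μC, V=3.20V)
Op 1: CLOSE 1-2: Q_total=23.00, C_total=10.00, V=2.30; Q1=11.50, Q2=11.50; dissipated=6.050

Answer: 2.30 V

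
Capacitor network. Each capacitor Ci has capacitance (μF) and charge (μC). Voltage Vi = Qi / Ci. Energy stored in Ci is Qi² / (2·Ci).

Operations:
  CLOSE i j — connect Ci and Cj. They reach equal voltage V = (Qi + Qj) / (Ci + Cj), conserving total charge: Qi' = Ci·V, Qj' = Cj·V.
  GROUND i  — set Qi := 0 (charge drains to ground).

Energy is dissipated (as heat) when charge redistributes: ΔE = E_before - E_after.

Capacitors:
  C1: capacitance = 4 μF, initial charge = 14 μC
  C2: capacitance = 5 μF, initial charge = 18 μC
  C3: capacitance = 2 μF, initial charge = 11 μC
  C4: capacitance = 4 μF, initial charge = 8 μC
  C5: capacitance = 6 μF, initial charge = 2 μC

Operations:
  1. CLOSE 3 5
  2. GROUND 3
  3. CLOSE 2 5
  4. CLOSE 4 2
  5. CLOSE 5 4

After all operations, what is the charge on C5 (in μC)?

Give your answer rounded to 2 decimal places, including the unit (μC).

Initial: C1(4μF, Q=14μC, V=3.50V), C2(5μF, Q=18μC, V=3.60V), C3(2μF, Q=11μC, V=5.50V), C4(4μF, Q=8μC, V=2.00V), C5(6μF, Q=2μC, V=0.33V)
Op 1: CLOSE 3-5: Q_total=13.00, C_total=8.00, V=1.62; Q3=3.25, Q5=9.75; dissipated=20.021
Op 2: GROUND 3: Q3=0; energy lost=2.641
Op 3: CLOSE 2-5: Q_total=27.75, C_total=11.00, V=2.52; Q2=12.61, Q5=15.14; dissipated=5.319
Op 4: CLOSE 4-2: Q_total=20.61, C_total=9.00, V=2.29; Q4=9.16, Q2=11.45; dissipated=0.304
Op 5: CLOSE 5-4: Q_total=24.30, C_total=10.00, V=2.43; Q5=14.58, Q4=9.72; dissipated=0.065
Final charges: Q1=14.00, Q2=11.45, Q3=0.00, Q4=9.72, Q5=14.58

Answer: 14.58 μC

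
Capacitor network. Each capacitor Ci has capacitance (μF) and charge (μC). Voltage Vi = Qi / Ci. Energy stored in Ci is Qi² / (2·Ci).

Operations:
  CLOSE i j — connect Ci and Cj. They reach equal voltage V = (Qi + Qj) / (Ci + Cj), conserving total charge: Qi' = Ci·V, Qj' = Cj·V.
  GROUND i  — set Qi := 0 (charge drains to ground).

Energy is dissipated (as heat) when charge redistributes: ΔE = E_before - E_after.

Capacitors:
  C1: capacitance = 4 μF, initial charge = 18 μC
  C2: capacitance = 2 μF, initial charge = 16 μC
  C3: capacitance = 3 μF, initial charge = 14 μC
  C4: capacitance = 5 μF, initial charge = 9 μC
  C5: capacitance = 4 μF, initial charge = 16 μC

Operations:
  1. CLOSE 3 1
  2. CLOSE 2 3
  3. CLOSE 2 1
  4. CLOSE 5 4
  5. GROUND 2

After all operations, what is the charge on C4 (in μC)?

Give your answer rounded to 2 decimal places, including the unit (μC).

Answer: 13.89 μC

Derivation:
Initial: C1(4μF, Q=18μC, V=4.50V), C2(2μF, Q=16μC, V=8.00V), C3(3μF, Q=14μC, V=4.67V), C4(5μF, Q=9μC, V=1.80V), C5(4μF, Q=16μC, V=4.00V)
Op 1: CLOSE 3-1: Q_total=32.00, C_total=7.00, V=4.57; Q3=13.71, Q1=18.29; dissipated=0.024
Op 2: CLOSE 2-3: Q_total=29.71, C_total=5.00, V=5.94; Q2=11.89, Q3=17.83; dissipated=7.053
Op 3: CLOSE 2-1: Q_total=30.17, C_total=6.00, V=5.03; Q2=10.06, Q1=20.11; dissipated=1.254
Op 4: CLOSE 5-4: Q_total=25.00, C_total=9.00, V=2.78; Q5=11.11, Q4=13.89; dissipated=5.378
Op 5: GROUND 2: Q2=0; energy lost=25.287
Final charges: Q1=20.11, Q2=0.00, Q3=17.83, Q4=13.89, Q5=11.11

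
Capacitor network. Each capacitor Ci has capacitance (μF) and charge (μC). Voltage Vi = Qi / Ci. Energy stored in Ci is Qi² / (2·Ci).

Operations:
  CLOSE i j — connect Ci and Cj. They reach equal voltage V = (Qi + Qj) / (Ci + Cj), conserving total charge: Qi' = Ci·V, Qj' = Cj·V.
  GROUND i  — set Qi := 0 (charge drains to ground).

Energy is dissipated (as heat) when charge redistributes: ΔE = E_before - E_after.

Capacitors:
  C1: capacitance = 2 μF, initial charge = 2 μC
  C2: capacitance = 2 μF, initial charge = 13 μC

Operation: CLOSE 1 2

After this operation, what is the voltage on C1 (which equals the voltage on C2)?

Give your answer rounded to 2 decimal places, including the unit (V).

Initial: C1(2μF, Q=2μC, V=1.00V), C2(2μF, Q=13μC, V=6.50V)
Op 1: CLOSE 1-2: Q_total=15.00, C_total=4.00, V=3.75; Q1=7.50, Q2=7.50; dissipated=15.125

Answer: 3.75 V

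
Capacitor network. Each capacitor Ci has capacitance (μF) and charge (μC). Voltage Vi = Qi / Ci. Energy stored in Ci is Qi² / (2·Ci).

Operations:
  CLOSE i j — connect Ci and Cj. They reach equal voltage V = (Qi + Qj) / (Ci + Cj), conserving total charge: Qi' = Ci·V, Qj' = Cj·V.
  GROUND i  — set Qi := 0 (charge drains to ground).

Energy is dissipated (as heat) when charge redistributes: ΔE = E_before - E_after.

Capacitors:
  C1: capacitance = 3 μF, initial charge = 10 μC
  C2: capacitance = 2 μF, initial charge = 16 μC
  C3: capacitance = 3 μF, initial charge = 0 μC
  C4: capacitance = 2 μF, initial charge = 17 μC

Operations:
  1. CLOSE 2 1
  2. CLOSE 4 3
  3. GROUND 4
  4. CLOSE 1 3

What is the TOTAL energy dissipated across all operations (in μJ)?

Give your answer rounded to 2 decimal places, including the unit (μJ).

Answer: 70.41 μJ

Derivation:
Initial: C1(3μF, Q=10μC, V=3.33V), C2(2μF, Q=16μC, V=8.00V), C3(3μF, Q=0μC, V=0.00V), C4(2μF, Q=17μC, V=8.50V)
Op 1: CLOSE 2-1: Q_total=26.00, C_total=5.00, V=5.20; Q2=10.40, Q1=15.60; dissipated=13.067
Op 2: CLOSE 4-3: Q_total=17.00, C_total=5.00, V=3.40; Q4=6.80, Q3=10.20; dissipated=43.350
Op 3: GROUND 4: Q4=0; energy lost=11.560
Op 4: CLOSE 1-3: Q_total=25.80, C_total=6.00, V=4.30; Q1=12.90, Q3=12.90; dissipated=2.430
Total dissipated: 70.407 μJ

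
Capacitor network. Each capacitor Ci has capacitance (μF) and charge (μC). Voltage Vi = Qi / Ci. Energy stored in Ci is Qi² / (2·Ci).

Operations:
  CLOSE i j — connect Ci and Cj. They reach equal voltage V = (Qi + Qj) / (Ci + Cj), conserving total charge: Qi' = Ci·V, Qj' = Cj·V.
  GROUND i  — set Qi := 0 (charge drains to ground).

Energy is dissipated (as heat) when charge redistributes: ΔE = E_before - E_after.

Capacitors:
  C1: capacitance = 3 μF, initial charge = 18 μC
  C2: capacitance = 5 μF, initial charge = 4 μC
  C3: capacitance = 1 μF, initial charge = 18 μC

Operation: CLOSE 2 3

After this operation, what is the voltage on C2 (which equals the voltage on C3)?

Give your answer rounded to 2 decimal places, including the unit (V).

Answer: 3.67 V

Derivation:
Initial: C1(3μF, Q=18μC, V=6.00V), C2(5μF, Q=4μC, V=0.80V), C3(1μF, Q=18μC, V=18.00V)
Op 1: CLOSE 2-3: Q_total=22.00, C_total=6.00, V=3.67; Q2=18.33, Q3=3.67; dissipated=123.267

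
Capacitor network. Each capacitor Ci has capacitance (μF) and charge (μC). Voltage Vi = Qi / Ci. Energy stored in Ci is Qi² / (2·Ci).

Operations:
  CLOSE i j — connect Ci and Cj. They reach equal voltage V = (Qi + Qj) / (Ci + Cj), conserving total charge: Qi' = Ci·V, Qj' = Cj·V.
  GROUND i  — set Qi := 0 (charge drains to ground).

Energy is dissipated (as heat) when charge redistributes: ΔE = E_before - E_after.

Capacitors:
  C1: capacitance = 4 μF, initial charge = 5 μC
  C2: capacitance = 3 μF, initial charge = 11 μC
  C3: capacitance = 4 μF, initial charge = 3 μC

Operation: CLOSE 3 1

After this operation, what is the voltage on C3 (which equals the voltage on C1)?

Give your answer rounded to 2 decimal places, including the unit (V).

Initial: C1(4μF, Q=5μC, V=1.25V), C2(3μF, Q=11μC, V=3.67V), C3(4μF, Q=3μC, V=0.75V)
Op 1: CLOSE 3-1: Q_total=8.00, C_total=8.00, V=1.00; Q3=4.00, Q1=4.00; dissipated=0.250

Answer: 1.00 V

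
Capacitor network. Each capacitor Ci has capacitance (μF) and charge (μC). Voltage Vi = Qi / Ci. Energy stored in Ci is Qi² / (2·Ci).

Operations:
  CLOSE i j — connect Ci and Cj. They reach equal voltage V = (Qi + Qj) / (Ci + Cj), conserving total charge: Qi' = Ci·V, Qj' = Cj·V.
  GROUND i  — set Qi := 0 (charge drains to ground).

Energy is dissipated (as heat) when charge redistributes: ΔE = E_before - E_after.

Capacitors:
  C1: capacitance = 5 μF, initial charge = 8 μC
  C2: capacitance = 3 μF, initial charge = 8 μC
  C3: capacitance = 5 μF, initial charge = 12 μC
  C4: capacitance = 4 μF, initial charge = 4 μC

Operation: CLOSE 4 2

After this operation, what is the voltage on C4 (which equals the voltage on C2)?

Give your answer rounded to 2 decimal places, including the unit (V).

Answer: 1.71 V

Derivation:
Initial: C1(5μF, Q=8μC, V=1.60V), C2(3μF, Q=8μC, V=2.67V), C3(5μF, Q=12μC, V=2.40V), C4(4μF, Q=4μC, V=1.00V)
Op 1: CLOSE 4-2: Q_total=12.00, C_total=7.00, V=1.71; Q4=6.86, Q2=5.14; dissipated=2.381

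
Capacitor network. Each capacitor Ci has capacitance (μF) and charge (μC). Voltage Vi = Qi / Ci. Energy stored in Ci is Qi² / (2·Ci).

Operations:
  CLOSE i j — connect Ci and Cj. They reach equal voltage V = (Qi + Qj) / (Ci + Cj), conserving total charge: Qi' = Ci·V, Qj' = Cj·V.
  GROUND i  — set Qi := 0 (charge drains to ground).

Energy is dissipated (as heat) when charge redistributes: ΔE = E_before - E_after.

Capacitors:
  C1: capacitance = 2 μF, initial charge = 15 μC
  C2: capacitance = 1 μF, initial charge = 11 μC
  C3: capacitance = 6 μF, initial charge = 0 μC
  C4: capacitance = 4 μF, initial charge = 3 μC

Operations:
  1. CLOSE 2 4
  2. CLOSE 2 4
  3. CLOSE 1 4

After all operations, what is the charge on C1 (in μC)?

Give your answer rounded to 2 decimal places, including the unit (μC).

Initial: C1(2μF, Q=15μC, V=7.50V), C2(1μF, Q=11μC, V=11.00V), C3(6μF, Q=0μC, V=0.00V), C4(4μF, Q=3μC, V=0.75V)
Op 1: CLOSE 2-4: Q_total=14.00, C_total=5.00, V=2.80; Q2=2.80, Q4=11.20; dissipated=42.025
Op 2: CLOSE 2-4: Q_total=14.00, C_total=5.00, V=2.80; Q2=2.80, Q4=11.20; dissipated=0.000
Op 3: CLOSE 1-4: Q_total=26.20, C_total=6.00, V=4.37; Q1=8.73, Q4=17.47; dissipated=14.727
Final charges: Q1=8.73, Q2=2.80, Q3=0.00, Q4=17.47

Answer: 8.73 μC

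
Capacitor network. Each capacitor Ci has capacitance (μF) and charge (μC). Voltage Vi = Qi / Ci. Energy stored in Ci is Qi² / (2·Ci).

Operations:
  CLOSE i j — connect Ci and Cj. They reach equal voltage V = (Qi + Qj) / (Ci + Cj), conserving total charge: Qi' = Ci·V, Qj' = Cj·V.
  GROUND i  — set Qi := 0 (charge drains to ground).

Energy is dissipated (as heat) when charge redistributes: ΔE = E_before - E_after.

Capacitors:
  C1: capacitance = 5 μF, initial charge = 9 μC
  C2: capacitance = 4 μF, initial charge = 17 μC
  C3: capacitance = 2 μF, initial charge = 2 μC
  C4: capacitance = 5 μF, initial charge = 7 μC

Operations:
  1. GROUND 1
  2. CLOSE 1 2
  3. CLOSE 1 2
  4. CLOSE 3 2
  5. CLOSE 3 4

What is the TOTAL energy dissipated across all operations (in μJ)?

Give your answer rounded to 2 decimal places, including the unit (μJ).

Initial: C1(5μF, Q=9μC, V=1.80V), C2(4μF, Q=17μC, V=4.25V), C3(2μF, Q=2μC, V=1.00V), C4(5μF, Q=7μC, V=1.40V)
Op 1: GROUND 1: Q1=0; energy lost=8.100
Op 2: CLOSE 1-2: Q_total=17.00, C_total=9.00, V=1.89; Q1=9.44, Q2=7.56; dissipated=20.069
Op 3: CLOSE 1-2: Q_total=17.00, C_total=9.00, V=1.89; Q1=9.44, Q2=7.56; dissipated=0.000
Op 4: CLOSE 3-2: Q_total=9.56, C_total=6.00, V=1.59; Q3=3.19, Q2=6.37; dissipated=0.527
Op 5: CLOSE 3-4: Q_total=10.19, C_total=7.00, V=1.46; Q3=2.91, Q4=7.28; dissipated=0.026
Total dissipated: 28.723 μJ

Answer: 28.72 μJ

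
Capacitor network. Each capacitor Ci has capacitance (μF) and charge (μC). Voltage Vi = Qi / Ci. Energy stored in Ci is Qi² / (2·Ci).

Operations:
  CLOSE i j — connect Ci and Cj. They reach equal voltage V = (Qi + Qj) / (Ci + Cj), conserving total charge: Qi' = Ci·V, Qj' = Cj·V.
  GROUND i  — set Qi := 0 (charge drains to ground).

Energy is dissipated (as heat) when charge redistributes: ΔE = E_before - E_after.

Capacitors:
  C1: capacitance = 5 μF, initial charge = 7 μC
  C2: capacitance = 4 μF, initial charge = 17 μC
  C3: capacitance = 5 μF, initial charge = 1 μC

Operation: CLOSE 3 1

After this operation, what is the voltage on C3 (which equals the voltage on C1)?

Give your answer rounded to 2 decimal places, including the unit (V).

Initial: C1(5μF, Q=7μC, V=1.40V), C2(4μF, Q=17μC, V=4.25V), C3(5μF, Q=1μC, V=0.20V)
Op 1: CLOSE 3-1: Q_total=8.00, C_total=10.00, V=0.80; Q3=4.00, Q1=4.00; dissipated=1.800

Answer: 0.80 V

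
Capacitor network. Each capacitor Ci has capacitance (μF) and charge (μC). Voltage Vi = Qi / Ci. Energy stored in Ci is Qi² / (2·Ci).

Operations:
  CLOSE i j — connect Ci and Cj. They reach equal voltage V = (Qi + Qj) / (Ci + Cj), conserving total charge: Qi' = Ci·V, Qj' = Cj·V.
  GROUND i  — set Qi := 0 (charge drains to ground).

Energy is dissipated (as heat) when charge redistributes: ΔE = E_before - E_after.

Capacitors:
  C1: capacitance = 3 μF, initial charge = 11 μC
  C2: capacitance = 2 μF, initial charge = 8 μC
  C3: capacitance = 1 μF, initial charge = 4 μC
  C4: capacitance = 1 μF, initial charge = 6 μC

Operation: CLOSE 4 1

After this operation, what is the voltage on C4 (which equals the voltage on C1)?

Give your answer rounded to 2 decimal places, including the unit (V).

Answer: 4.25 V

Derivation:
Initial: C1(3μF, Q=11μC, V=3.67V), C2(2μF, Q=8μC, V=4.00V), C3(1μF, Q=4μC, V=4.00V), C4(1μF, Q=6μC, V=6.00V)
Op 1: CLOSE 4-1: Q_total=17.00, C_total=4.00, V=4.25; Q4=4.25, Q1=12.75; dissipated=2.042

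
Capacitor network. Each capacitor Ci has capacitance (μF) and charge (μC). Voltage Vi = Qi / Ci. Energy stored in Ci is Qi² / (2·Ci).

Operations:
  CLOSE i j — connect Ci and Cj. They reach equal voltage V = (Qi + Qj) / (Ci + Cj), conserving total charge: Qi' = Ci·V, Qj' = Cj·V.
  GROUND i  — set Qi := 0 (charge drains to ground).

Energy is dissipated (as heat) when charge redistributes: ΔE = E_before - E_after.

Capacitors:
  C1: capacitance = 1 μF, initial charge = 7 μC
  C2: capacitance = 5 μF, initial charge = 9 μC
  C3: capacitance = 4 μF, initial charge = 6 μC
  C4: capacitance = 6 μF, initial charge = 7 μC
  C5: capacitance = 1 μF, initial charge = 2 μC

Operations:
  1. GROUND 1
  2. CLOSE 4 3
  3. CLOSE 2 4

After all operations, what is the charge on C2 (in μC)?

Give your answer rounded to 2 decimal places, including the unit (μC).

Answer: 7.64 μC

Derivation:
Initial: C1(1μF, Q=7μC, V=7.00V), C2(5μF, Q=9μC, V=1.80V), C3(4μF, Q=6μC, V=1.50V), C4(6μF, Q=7μC, V=1.17V), C5(1μF, Q=2μC, V=2.00V)
Op 1: GROUND 1: Q1=0; energy lost=24.500
Op 2: CLOSE 4-3: Q_total=13.00, C_total=10.00, V=1.30; Q4=7.80, Q3=5.20; dissipated=0.133
Op 3: CLOSE 2-4: Q_total=16.80, C_total=11.00, V=1.53; Q2=7.64, Q4=9.16; dissipated=0.341
Final charges: Q1=0.00, Q2=7.64, Q3=5.20, Q4=9.16, Q5=2.00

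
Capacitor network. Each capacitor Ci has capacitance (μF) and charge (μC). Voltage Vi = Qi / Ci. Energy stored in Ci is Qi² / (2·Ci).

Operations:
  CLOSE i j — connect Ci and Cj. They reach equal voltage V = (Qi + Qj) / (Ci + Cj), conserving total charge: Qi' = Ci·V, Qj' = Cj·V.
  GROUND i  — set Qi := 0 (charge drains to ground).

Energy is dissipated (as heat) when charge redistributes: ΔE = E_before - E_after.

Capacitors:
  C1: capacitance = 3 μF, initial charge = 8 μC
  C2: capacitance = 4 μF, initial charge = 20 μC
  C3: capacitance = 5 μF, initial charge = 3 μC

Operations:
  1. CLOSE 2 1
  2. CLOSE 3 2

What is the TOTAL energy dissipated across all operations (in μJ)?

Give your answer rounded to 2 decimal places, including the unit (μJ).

Answer: 17.51 μJ

Derivation:
Initial: C1(3μF, Q=8μC, V=2.67V), C2(4μF, Q=20μC, V=5.00V), C3(5μF, Q=3μC, V=0.60V)
Op 1: CLOSE 2-1: Q_total=28.00, C_total=7.00, V=4.00; Q2=16.00, Q1=12.00; dissipated=4.667
Op 2: CLOSE 3-2: Q_total=19.00, C_total=9.00, V=2.11; Q3=10.56, Q2=8.44; dissipated=12.844
Total dissipated: 17.511 μJ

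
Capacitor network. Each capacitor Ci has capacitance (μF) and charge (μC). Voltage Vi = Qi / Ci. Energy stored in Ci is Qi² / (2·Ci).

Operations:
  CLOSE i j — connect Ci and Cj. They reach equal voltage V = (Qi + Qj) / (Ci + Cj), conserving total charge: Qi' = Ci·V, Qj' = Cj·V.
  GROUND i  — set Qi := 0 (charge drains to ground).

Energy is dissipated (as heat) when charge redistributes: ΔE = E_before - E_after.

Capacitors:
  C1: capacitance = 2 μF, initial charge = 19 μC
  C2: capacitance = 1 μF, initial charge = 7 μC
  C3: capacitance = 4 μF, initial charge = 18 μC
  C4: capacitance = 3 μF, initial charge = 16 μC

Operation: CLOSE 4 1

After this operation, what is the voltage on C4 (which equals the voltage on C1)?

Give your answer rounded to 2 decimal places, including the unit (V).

Initial: C1(2μF, Q=19μC, V=9.50V), C2(1μF, Q=7μC, V=7.00V), C3(4μF, Q=18μC, V=4.50V), C4(3μF, Q=16μC, V=5.33V)
Op 1: CLOSE 4-1: Q_total=35.00, C_total=5.00, V=7.00; Q4=21.00, Q1=14.00; dissipated=10.417

Answer: 7.00 V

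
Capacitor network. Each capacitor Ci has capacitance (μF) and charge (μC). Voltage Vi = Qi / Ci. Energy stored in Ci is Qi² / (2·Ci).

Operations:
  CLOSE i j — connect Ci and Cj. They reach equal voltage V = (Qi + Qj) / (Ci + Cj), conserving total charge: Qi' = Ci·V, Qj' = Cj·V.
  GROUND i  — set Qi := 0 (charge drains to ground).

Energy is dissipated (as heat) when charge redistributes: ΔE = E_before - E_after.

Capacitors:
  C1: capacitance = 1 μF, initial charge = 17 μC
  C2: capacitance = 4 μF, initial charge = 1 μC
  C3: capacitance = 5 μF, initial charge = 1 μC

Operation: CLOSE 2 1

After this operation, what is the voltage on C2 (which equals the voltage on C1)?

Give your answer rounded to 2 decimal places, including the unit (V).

Initial: C1(1μF, Q=17μC, V=17.00V), C2(4μF, Q=1μC, V=0.25V), C3(5μF, Q=1μC, V=0.20V)
Op 1: CLOSE 2-1: Q_total=18.00, C_total=5.00, V=3.60; Q2=14.40, Q1=3.60; dissipated=112.225

Answer: 3.60 V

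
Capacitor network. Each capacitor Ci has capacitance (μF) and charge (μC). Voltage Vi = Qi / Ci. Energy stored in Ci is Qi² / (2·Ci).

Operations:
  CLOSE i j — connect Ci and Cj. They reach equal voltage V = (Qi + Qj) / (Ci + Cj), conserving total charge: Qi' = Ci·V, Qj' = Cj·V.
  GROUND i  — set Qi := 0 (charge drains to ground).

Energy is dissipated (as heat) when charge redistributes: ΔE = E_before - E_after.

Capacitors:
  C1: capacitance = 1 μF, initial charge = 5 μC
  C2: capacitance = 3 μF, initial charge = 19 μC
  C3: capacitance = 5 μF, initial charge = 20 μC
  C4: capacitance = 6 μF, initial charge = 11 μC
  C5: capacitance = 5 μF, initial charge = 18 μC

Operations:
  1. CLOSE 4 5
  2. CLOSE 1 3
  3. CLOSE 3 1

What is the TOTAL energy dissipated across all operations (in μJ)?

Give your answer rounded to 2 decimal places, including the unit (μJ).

Initial: C1(1μF, Q=5μC, V=5.00V), C2(3μF, Q=19μC, V=6.33V), C3(5μF, Q=20μC, V=4.00V), C4(6μF, Q=11μC, V=1.83V), C5(5μF, Q=18μC, V=3.60V)
Op 1: CLOSE 4-5: Q_total=29.00, C_total=11.00, V=2.64; Q4=15.82, Q5=13.18; dissipated=4.256
Op 2: CLOSE 1-3: Q_total=25.00, C_total=6.00, V=4.17; Q1=4.17, Q3=20.83; dissipated=0.417
Op 3: CLOSE 3-1: Q_total=25.00, C_total=6.00, V=4.17; Q3=20.83, Q1=4.17; dissipated=0.000
Total dissipated: 4.673 μJ

Answer: 4.67 μJ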